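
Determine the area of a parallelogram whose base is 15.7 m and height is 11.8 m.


Shape: parallelogram
Base b = 15.7 m, Height h = 11.8 m
Formula: A = b * h
A = 15.7 * 11.8
A = 185.26
185.26 m^2


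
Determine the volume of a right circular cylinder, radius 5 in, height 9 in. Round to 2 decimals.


Shape: cylinder
Radius r = 5 in, Height h = 9 in
Formula: V = pi * r^2 * h
r^2 = 25
V = pi * 25 * 9
V = 225 * pi
V = 706.86
706.86 in^3


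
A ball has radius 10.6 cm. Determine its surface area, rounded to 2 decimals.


Shape: sphere
Radius r = 10.6 cm
Formula: SA = 4 * pi * r^2
r^2 = 112.36
SA = 4 * pi * 112.36
SA = 449.44 * pi
SA = 1411.96
1411.96 cm^2


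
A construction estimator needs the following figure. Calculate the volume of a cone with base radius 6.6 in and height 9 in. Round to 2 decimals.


Shape: cone
Radius r = 6.6 in, Height h = 9 in
Formula: V = (1/3) * pi * r^2 * h
r^2 = 43.56
pi * r^2 * h = pi * 43.56 * 9 = 392.04 * pi
V = 392.04 * pi / 3
V = 410.54
410.54 in^3


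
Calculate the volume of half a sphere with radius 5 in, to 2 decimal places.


Shape: hemisphere (half of a sphere)
Radius r = 5 in
Formula: V = (1/2) * (4/3) * pi * r^3 = (2/3) * pi * r^3
r^3 = 125
(2/3) * 125 = 83.333333
V = 83.333333 * pi
V = 261.8
261.8 in^3


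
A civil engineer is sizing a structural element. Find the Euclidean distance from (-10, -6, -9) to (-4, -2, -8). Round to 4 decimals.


3D distance between two points
P1 = (-10, -6, -9), P2 = (-4, -2, -8)
Formula: d = sqrt((x2-x1)^2 + (y2-y1)^2 + (z2-z1)^2)
dx = -4 - -10 = 6
dy = -2 - -6 = 4
dz = -8 - -9 = 1
dx^2 + dy^2 + dz^2 = 36 + 16 + 1 = 53
d = sqrt(53)
d = 7.2801
7.2801 units


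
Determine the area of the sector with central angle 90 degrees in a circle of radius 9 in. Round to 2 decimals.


Shape: circular sector
Radius r = 9 in, Angle = 90 degrees
Formula: A = (angle/360) * pi * r^2
r^2 = 81
Fraction of circle = 90/360
A = (90/360) * pi * 81
A = 20.25 * pi
A = 63.62
63.62 in^2


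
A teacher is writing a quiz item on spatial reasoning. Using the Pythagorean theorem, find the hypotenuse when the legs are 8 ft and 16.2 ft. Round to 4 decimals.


Shape: right triangle
Legs a = 8 ft, b = 16.2 ft
Formula: c = sqrt(a^2 + b^2)
a^2 = 64, b^2 = 262.44
a^2 + b^2 = 326.44
c = sqrt(326.44)
c = 18.0677
18.0677 ft


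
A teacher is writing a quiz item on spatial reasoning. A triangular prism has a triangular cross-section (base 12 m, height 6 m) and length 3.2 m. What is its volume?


Shape: triangular prism
Triangle base = 12 m, triangle height = 6 m, prism length L = 3.2 m
Formula: V = (1/2 * b * h_tri) * L
Cross-section area = 0.5 * 12 * 6 = 36
V = 36 * 3.2
V = 115.2
115.2 m^3


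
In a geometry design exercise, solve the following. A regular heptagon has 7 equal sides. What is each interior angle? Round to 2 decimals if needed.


Shape: regular heptagon (7 sides)
Formula: interior angle = (n - 2) * 180 / n
(n - 2) = 5
(n - 2) * 180 = 900
angle = 900 / 7
angle = 128.57
128.57 degrees


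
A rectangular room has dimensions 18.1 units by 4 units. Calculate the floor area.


Shape: rectangle
Length l = 18.1 units, Width w = 4 units
Formula: A = l * w
A = 18.1 * 4
A = 72.4
72.4 units^2


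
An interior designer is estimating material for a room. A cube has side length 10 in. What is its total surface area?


Shape: cube
Side s = 10 in
A cube has 6 square faces.
Formula: SA = 6 * s^2
s^2 = 100
SA = 6 * 100
SA = 600
600 in^2


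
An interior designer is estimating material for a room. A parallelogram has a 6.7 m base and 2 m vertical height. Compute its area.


Shape: parallelogram
Base b = 6.7 m, Height h = 2 m
Formula: A = b * h
A = 6.7 * 2
A = 13.4
13.4 m^2


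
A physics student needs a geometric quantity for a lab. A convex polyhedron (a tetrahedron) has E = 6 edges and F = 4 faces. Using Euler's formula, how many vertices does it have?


Polyhedron: tetrahedron
Euler's formula for convex polyhedra: V - E + F = 2
Given: E = 6 edges and F = 4 faces
Solve for V:
V = 2 + E - F = 2 + 6 - 4 = 4
4 vertices


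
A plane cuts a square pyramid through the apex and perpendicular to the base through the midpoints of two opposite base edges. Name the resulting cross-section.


Solid: square pyramid
Cutting plane: through the apex and perpendicular to the base through the midpoints of two opposite base edges
Visualize the intersection of the plane with the solid's surface.
The boundary of the cut region is a isosceles triangle.
isosceles triangle


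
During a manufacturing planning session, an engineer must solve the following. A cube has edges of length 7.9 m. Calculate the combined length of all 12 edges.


Shape: cube
Side s = 7.9 m
A cube has 12 edges, all equal.
Formula: total edge length = 12 * s
Total = 12 * 7.9
Total = 94.8
94.8 m


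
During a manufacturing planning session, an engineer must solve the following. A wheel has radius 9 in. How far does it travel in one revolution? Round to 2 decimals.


Shape: circle
Radius r = 9 in
Formula: C = 2 * pi * r
C = 2 * pi * 9
C = 18 * pi
C = 56.55
56.55 in


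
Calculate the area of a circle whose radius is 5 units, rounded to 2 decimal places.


Shape: circle
Radius r = 5 units
Formula: A = pi * r^2
r^2 = 5^2 = 25
A = pi * 25
A = 78.54
78.54 units^2


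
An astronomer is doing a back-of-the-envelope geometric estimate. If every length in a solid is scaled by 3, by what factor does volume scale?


Linear scale factor k = 3
Rule: under a linear scaling by k, volumes scale by k^3.
k^3 = 3 * 3 * 3
k^3 = 9 * 3
k^3 = 27
Volume scales by a factor of 27.
27 (dimensionless)


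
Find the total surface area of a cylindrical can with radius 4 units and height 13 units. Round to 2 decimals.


Shape: closed cylinder
Radius r = 4 units, Height h = 13 units
Formula: SA = 2*pi*r^2 + 2*pi*r*h = 2*pi*r*(r + h)
r + h = 17
2 * r * (r + h) = 2 * 4 * 17 = 136
SA = 136 * pi
SA = 427.26
427.26 units^2


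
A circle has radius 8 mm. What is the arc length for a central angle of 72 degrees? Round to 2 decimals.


Shape: circular arc
Radius r = 8 mm, Angle = 72 degrees
Formula: L = (angle/360) * 2 * pi * r
2 * pi * r = 16 * pi
L = (72/360) * 16 * pi
L = 3.2 * pi
L = 10.05
10.05 mm


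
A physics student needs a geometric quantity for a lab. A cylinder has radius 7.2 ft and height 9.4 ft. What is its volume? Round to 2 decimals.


Shape: cylinder
Radius r = 7.2 ft, Height h = 9.4 ft
Formula: V = pi * r^2 * h
r^2 = 51.84
V = pi * 51.84 * 9.4
V = 487.296 * pi
V = 1530.89
1530.89 ft^3


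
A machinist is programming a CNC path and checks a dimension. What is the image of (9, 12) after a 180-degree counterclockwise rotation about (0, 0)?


Transformation: rotation about the origin
Original point: (9, 12)
Rule for 180 deg: (x, y) -> (-x, -y)
Apply: (9, 12) -> (-9, -12)
(-9, -12)


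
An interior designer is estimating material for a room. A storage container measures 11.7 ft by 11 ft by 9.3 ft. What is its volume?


Shape: rectangular prism
l = 11.7 ft, w = 11 ft, h = 9.3 ft
Formula: V = l * w * h
V = 11.7 * 11 * 9.3
V = 128.7 * 9.3
V = 1196.91
1196.91 ft^3


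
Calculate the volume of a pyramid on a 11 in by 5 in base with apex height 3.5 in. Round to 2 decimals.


Shape: rectangular pyramid
Base: 11 in x 5 in, Height h = 3.5 in
Formula: V = (1/3) * base_area * h
base_area = 11 * 5 = 55
base_area * h = 55 * 3.5 = 192.5
V = 192.5 / 3
V = 64.17
64.17 in^3


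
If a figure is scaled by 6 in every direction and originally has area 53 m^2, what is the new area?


Linear scale factor k = 6
Original area = 53 m^2
Rule: under a linear scaling by k, areas scale by k^2.
k^2 = 6^2 = 36
New area = 53 * 36
New area = 1908
1908 m^2


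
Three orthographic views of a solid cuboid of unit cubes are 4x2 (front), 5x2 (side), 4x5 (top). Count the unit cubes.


Orthographic views of a solid rectangular block:
Front view 4 x 2 -> length = 4, height = 2
Side view 5 x 2 -> width = 5, height = 2 (consistent)
Top view 4 x 5 -> confirms length = 4, width = 5
The block is 4 x 5 x 2.
Total unit cubes = 4 * 5 * 2 = 40
40 unit cubes


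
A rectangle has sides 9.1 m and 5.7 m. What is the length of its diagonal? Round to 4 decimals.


Shape: rectangle (diagonal via Pythagoras)
Sides: 9.1 m and 5.7 m
Formula: d = sqrt(l^2 + w^2)
l^2 = 82.81, w^2 = 32.49
l^2 + w^2 = 115.3
d = sqrt(115.3)
d = 10.7378
10.7378 m


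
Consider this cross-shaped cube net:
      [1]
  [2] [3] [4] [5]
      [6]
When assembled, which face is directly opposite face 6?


Net: cross layout. Take square 3 as the base (bottom).
Fold the four squares in the horizontal row up around 3: 2 -> left, 4 -> right, 5 wraps to the top.
Fold 1 and 6 up from 3: 1 -> back, 6 -> front.
Opposite pairs are therefore: (1, 6), (2, 4), (3, 5).
Face 6 is opposite face 1.
face 1


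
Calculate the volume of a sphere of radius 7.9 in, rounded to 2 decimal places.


Shape: sphere
Radius r = 7.9 in
Formula: V = (4/3) * pi * r^3
r^3 = 493.039
(4/3) * 493.039 = 657.385333
V = 657.385333 * pi
V = 2065.24
2065.24 in^3


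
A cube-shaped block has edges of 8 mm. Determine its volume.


Shape: cube
Side s = 8 mm
Formula: V = s^3
V = 8 * 8 * 8
V = 64 * 8
V = 512
512 mm^3


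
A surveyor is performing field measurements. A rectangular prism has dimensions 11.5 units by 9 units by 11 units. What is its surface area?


Shape: rectangular prism
l = 11.5 units, w = 9 units, h = 11 units
Formula: SA = 2(lw + lh + wh)
lw = 103.5, lh = 126.5, wh = 99
lw + lh + wh = 329
SA = 2 * 329
SA = 658
658 units^2


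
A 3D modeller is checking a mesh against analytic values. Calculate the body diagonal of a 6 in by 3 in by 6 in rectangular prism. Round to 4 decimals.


Shape: rectangular box (space diagonal)
l = 6 in, w = 3 in, h = 6 in
Visualize: the diagonal of the base, then a right triangle with that diagonal and the height.
Formula: d = sqrt(l^2 + w^2 + h^2)
l^2 + w^2 + h^2 = 36 + 9 + 36 = 81
d = sqrt(81)
d = 9.0
9 in


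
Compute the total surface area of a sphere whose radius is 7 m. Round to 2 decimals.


Shape: sphere
Radius r = 7 m
Formula: SA = 4 * pi * r^2
r^2 = 49
SA = 4 * pi * 49
SA = 196 * pi
SA = 615.75
615.75 m^2


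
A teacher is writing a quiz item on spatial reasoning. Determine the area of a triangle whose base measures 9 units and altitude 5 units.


Shape: triangle
Base b = 9 units, Height h = 5 units
Formula: A = (1/2) * b * h
A = 0.5 * 9 * 5
A = 0.5 * 45
A = 22.5
22.5 units^2


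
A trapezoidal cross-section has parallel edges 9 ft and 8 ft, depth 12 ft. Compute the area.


Shape: trapezoid
Parallel sides a = 9 ft, b = 8 ft; Height h = 12 ft
Formula: A = (a + b) * h / 2
a + b = 9 + 8 = 17
A = 17 * 12 / 2
A = 204 / 2
A = 102
102 ft^2


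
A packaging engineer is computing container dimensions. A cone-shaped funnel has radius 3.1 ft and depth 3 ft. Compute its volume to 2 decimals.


Shape: cone
Radius r = 3.1 ft, Height h = 3 ft
Formula: V = (1/3) * pi * r^2 * h
r^2 = 9.61
pi * r^2 * h = pi * 9.61 * 3 = 28.83 * pi
V = 28.83 * pi / 3
V = 30.19
30.19 ft^3


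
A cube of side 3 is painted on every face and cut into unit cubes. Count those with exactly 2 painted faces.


Large cube: 3 x 3 x 3, cut into unit cubes.
n = 3, so n - 2 = 1
Cubes with 2 painted faces lie along the edges, excluding corners.
A cube has 12 edges; each contributes (n - 2) = 1 such cubes.
Count = 12 * 1 = 12
12 unit cubes


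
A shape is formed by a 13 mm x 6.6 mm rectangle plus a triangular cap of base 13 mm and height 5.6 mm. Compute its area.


Composite shape: rectangle + triangle
Rectangle area = 13 * 6.6 = 85.8
Triangle area = 0.5 * 13 * 5.6 = 36.4
Total = 85.8 + 36.4
Total = 122.2
122.2 mm^2


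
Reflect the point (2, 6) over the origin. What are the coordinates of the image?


Transformation: reflection
Original point: (2, 6)
Rule for reflection through the origin: (x, y) -> (-x, -y)
Apply: (2, 6) -> (-2, -6)
(-2, -6)


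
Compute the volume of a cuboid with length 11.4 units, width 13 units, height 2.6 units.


Shape: rectangular prism
l = 11.4 units, w = 13 units, h = 2.6 units
Formula: V = l * w * h
V = 11.4 * 13 * 2.6
V = 148.2 * 2.6
V = 385.32
385.32 units^3


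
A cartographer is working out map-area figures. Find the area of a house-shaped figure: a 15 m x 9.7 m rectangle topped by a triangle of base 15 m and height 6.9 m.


Composite shape: rectangle + triangle
Rectangle area = 15 * 9.7 = 145.5
Triangle area = 0.5 * 15 * 6.9 = 51.75
Total = 145.5 + 51.75
Total = 197.25
197.25 m^2


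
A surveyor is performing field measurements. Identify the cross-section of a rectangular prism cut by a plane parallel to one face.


Solid: rectangular prism
Cutting plane: parallel to one face
Visualize the intersection of the plane with the solid's surface.
The boundary of the cut region is a rectangle.
rectangle


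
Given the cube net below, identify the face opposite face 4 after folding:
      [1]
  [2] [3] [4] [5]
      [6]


Net: cross layout. Take square 3 as the base (bottom).
Fold the four squares in the horizontal row up around 3: 2 -> left, 4 -> right, 5 wraps to the top.
Fold 1 and 6 up from 3: 1 -> back, 6 -> front.
Opposite pairs are therefore: (1, 6), (2, 4), (3, 5).
Face 4 is opposite face 2.
face 2


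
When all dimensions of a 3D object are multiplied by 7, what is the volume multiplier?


Linear scale factor k = 7
Rule: under a linear scaling by k, volumes scale by k^3.
k^3 = 7 * 7 * 7
k^3 = 49 * 7
k^3 = 343
Volume scales by a factor of 343.
343 (dimensionless)


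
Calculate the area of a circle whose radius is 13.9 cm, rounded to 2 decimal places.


Shape: circle
Radius r = 13.9 cm
Formula: A = pi * r^2
r^2 = 13.9^2 = 193.21
A = pi * 193.21
A = 606.99
606.99 cm^2


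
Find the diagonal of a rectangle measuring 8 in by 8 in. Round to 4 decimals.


Shape: rectangle (diagonal via Pythagoras)
Sides: 8 in and 8 in
Formula: d = sqrt(l^2 + w^2)
l^2 = 64, w^2 = 64
l^2 + w^2 = 128
d = sqrt(128)
d = 11.3137
11.3137 in


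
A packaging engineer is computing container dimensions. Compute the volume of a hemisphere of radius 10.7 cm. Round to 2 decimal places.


Shape: hemisphere (half of a sphere)
Radius r = 10.7 cm
Formula: V = (1/2) * (4/3) * pi * r^3 = (2/3) * pi * r^3
r^3 = 1225.043
(2/3) * 1225.043 = 816.695333
V = 816.695333 * pi
V = 2565.72
2565.72 cm^3


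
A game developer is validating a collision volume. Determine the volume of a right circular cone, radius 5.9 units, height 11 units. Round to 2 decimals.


Shape: cone
Radius r = 5.9 units, Height h = 11 units
Formula: V = (1/3) * pi * r^2 * h
r^2 = 34.81
pi * r^2 * h = pi * 34.81 * 11 = 382.91 * pi
V = 382.91 * pi / 3
V = 400.98
400.98 units^3


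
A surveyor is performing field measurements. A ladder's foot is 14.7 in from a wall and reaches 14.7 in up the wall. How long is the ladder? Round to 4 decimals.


Shape: right triangle
Legs a = 14.7 in, b = 14.7 in
Formula: c = sqrt(a^2 + b^2)
a^2 = 216.09, b^2 = 216.09
a^2 + b^2 = 432.18
c = sqrt(432.18)
c = 20.7889
20.7889 in


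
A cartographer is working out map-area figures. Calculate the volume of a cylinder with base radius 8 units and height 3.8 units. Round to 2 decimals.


Shape: cylinder
Radius r = 8 units, Height h = 3.8 units
Formula: V = pi * r^2 * h
r^2 = 64
V = pi * 64 * 3.8
V = 243.2 * pi
V = 764.04
764.04 units^3


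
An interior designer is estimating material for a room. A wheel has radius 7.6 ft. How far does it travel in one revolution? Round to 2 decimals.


Shape: circle
Radius r = 7.6 ft
Formula: C = 2 * pi * r
C = 2 * pi * 7.6
C = 15.2 * pi
C = 47.75
47.75 ft


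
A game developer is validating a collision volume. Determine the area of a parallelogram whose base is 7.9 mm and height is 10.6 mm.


Shape: parallelogram
Base b = 7.9 mm, Height h = 10.6 mm
Formula: A = b * h
A = 7.9 * 10.6
A = 83.74
83.74 mm^2


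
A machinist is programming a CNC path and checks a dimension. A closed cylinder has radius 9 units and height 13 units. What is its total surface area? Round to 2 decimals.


Shape: closed cylinder
Radius r = 9 units, Height h = 13 units
Formula: SA = 2*pi*r^2 + 2*pi*r*h = 2*pi*r*(r + h)
r + h = 22
2 * r * (r + h) = 2 * 9 * 22 = 396
SA = 396 * pi
SA = 1244.07
1244.07 units^2


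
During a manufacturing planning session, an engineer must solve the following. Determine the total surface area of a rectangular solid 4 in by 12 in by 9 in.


Shape: rectangular prism
l = 4 in, w = 12 in, h = 9 in
Formula: SA = 2(lw + lh + wh)
lw = 48, lh = 36, wh = 108
lw + lh + wh = 192
SA = 2 * 192
SA = 384
384 in^2


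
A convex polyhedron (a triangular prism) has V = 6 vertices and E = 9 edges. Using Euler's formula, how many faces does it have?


Polyhedron: triangular prism
Euler's formula for convex polyhedra: V - E + F = 2
Given: V = 6 vertices and E = 9 edges
Solve for F:
F = 2 + E - V = 2 + 9 - 6 = 5
5 faces


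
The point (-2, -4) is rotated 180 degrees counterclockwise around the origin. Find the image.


Transformation: rotation about the origin
Original point: (-2, -4)
Rule for 180 deg: (x, y) -> (-x, -y)
Apply: (-2, -4) -> (2, 4)
(2, 4)


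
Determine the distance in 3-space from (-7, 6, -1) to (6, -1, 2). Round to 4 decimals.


3D distance between two points
P1 = (-7, 6, -1), P2 = (6, -1, 2)
Formula: d = sqrt((x2-x1)^2 + (y2-y1)^2 + (z2-z1)^2)
dx = 6 - -7 = 13
dy = -1 - 6 = -7
dz = 2 - -1 = 3
dx^2 + dy^2 + dz^2 = 169 + 49 + 9 = 227
d = sqrt(227)
d = 15.0665
15.0665 units


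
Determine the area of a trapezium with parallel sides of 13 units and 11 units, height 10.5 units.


Shape: trapezoid
Parallel sides a = 13 units, b = 11 units; Height h = 10.5 units
Formula: A = (a + b) * h / 2
a + b = 13 + 11 = 24
A = 24 * 10.5 / 2
A = 252 / 2
A = 126
126 units^2


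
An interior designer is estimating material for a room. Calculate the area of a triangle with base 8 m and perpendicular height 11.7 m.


Shape: triangle
Base b = 8 m, Height h = 11.7 m
Formula: A = (1/2) * b * h
A = 0.5 * 8 * 11.7
A = 0.5 * 93.6
A = 46.8
46.8 m^2


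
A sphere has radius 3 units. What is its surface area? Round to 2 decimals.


Shape: sphere
Radius r = 3 units
Formula: SA = 4 * pi * r^2
r^2 = 9
SA = 4 * pi * 9
SA = 36 * pi
SA = 113.1
113.1 units^2


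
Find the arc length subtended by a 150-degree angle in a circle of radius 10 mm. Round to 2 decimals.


Shape: circular arc
Radius r = 10 mm, Angle = 150 degrees
Formula: L = (angle/360) * 2 * pi * r
2 * pi * r = 20 * pi
L = (150/360) * 20 * pi
L = 8.333333 * pi
L = 26.18
26.18 mm


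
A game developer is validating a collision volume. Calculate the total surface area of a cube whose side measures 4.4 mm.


Shape: cube
Side s = 4.4 mm
A cube has 6 square faces.
Formula: SA = 6 * s^2
s^2 = 19.36
SA = 6 * 19.36
SA = 116.16
116.16 mm^2


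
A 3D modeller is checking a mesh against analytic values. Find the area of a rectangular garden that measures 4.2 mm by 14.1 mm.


Shape: rectangle
Length l = 4.2 mm, Width w = 14.1 mm
Formula: A = l * w
A = 4.2 * 14.1
A = 59.22
59.22 mm^2


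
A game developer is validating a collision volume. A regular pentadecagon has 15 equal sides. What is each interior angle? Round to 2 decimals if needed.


Shape: regular pentadecagon (15 sides)
Formula: interior angle = (n - 2) * 180 / n
(n - 2) = 13
(n - 2) * 180 = 2340
angle = 2340 / 15
angle = 156
156 degrees


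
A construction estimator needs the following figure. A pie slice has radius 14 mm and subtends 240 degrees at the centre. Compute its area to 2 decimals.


Shape: circular sector
Radius r = 14 mm, Angle = 240 degrees
Formula: A = (angle/360) * pi * r^2
r^2 = 196
Fraction of circle = 240/360
A = (240/360) * pi * 196
A = 130.666667 * pi
A = 410.5
410.5 mm^2


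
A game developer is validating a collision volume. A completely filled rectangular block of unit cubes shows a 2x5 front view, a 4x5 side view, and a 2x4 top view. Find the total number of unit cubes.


Orthographic views of a solid rectangular block:
Front view 2 x 5 -> length = 2, height = 5
Side view 4 x 5 -> width = 4, height = 5 (consistent)
Top view 2 x 4 -> confirms length = 2, width = 4
The block is 2 x 4 x 5.
Total unit cubes = 2 * 4 * 5 = 40
40 unit cubes


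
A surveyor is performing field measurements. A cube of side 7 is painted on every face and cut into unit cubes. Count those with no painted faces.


Large cube: 7 x 7 x 7, cut into unit cubes.
n = 7, so n - 2 = 5
Unpainted cubes form the interior (n - 2)^3 block.
(n - 2)^3 = 5^3 = 125
125 unit cubes


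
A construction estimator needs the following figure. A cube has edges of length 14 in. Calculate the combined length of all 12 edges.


Shape: cube
Side s = 14 in
A cube has 12 edges, all equal.
Formula: total edge length = 12 * s
Total = 12 * 14
Total = 168
168 in


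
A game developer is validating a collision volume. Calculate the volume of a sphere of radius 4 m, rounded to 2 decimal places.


Shape: sphere
Radius r = 4 m
Formula: V = (4/3) * pi * r^3
r^3 = 64
(4/3) * 64 = 85.333333
V = 85.333333 * pi
V = 268.08
268.08 m^3


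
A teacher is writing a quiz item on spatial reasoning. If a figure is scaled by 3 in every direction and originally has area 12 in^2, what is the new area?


Linear scale factor k = 3
Original area = 12 in^2
Rule: under a linear scaling by k, areas scale by k^2.
k^2 = 3^2 = 9
New area = 12 * 9
New area = 108
108 in^2


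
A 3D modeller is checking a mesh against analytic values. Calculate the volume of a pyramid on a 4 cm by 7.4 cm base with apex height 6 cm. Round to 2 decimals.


Shape: rectangular pyramid
Base: 4 cm x 7.4 cm, Height h = 6 cm
Formula: V = (1/3) * base_area * h
base_area = 4 * 7.4 = 29.6
base_area * h = 29.6 * 6 = 177.6
V = 177.6 / 3
V = 59.2
59.2 cm^3


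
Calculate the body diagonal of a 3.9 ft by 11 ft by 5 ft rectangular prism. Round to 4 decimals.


Shape: rectangular box (space diagonal)
l = 3.9 ft, w = 11 ft, h = 5 ft
Visualize: the diagonal of the base, then a right triangle with that diagonal and the height.
Formula: d = sqrt(l^2 + w^2 + h^2)
l^2 + w^2 + h^2 = 15.21 + 121 + 25 = 161.21
d = sqrt(161.21)
d = 12.6969
12.6969 ft


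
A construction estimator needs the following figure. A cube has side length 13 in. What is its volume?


Shape: cube
Side s = 13 in
Formula: V = s^3
V = 13 * 13 * 13
V = 169 * 13
V = 2197
2197 in^3


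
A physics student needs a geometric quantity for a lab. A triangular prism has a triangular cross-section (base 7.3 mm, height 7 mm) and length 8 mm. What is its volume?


Shape: triangular prism
Triangle base = 7.3 mm, triangle height = 7 mm, prism length L = 8 mm
Formula: V = (1/2 * b * h_tri) * L
Cross-section area = 0.5 * 7.3 * 7 = 25.55
V = 25.55 * 8
V = 204.4
204.4 mm^3


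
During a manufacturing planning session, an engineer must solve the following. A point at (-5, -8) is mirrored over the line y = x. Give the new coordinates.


Transformation: reflection
Original point: (-5, -8)
Rule for reflection over y = x: (x, y) -> (y, x)
Apply: (-5, -8) -> (-8, -5)
(-8, -5)


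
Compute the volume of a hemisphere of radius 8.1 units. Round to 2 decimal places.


Shape: hemisphere (half of a sphere)
Radius r = 8.1 units
Formula: V = (1/2) * (4/3) * pi * r^3 = (2/3) * pi * r^3
r^3 = 531.441
(2/3) * 531.441 = 354.294
V = 354.294 * pi
V = 1113.05
1113.05 units^3


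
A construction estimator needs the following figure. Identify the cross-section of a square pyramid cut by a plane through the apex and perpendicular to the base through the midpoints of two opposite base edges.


Solid: square pyramid
Cutting plane: through the apex and perpendicular to the base through the midpoints of two opposite base edges
Visualize the intersection of the plane with the solid's surface.
The boundary of the cut region is a isosceles triangle.
isosceles triangle


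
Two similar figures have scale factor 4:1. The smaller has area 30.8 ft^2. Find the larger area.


Linear scale factor k = 4
Original area = 30.8 ft^2
Rule: under a linear scaling by k, areas scale by k^2.
k^2 = 4^2 = 16
New area = 30.8 * 16
New area = 492.8
492.8 ft^2


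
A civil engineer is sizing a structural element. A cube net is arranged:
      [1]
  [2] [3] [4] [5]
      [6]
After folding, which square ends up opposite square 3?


Net: cross layout. Take square 3 as the base (bottom).
Fold the four squares in the horizontal row up around 3: 2 -> left, 4 -> right, 5 wraps to the top.
Fold 1 and 6 up from 3: 1 -> back, 6 -> front.
Opposite pairs are therefore: (1, 6), (2, 4), (3, 5).
Face 3 is opposite face 5.
face 5


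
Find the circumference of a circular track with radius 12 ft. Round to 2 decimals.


Shape: circle
Radius r = 12 ft
Formula: C = 2 * pi * r
C = 2 * pi * 12
C = 24 * pi
C = 75.4
75.4 ft


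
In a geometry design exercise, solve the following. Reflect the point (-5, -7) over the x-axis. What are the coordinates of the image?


Transformation: reflection
Original point: (-5, -7)
Rule for reflection over the x-axis: (x, y) -> (x, -y)
Apply: (-5, -7) -> (-5, 7)
(-5, 7)


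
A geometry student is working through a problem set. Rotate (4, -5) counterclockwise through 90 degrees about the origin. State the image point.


Transformation: rotation about the origin
Original point: (4, -5)
Rule for 90 deg counterclockwise: (x, y) -> (-y, x)
Apply: (4, -5) -> (5, 4)
(5, 4)


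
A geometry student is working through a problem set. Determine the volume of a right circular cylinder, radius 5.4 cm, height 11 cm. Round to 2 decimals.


Shape: cylinder
Radius r = 5.4 cm, Height h = 11 cm
Formula: V = pi * r^2 * h
r^2 = 29.16
V = pi * 29.16 * 11
V = 320.76 * pi
V = 1007.7
1007.7 cm^3


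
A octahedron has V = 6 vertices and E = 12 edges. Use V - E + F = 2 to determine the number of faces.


Polyhedron: octahedron
Euler's formula for convex polyhedra: V - E + F = 2
Given: V = 6 vertices and E = 12 edges
Solve for F:
F = 2 + E - V = 2 + 12 - 6 = 8
8 faces


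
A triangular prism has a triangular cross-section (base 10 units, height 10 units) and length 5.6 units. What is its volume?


Shape: triangular prism
Triangle base = 10 units, triangle height = 10 units, prism length L = 5.6 units
Formula: V = (1/2 * b * h_tri) * L
Cross-section area = 0.5 * 10 * 10 = 50
V = 50 * 5.6
V = 280
280 units^3


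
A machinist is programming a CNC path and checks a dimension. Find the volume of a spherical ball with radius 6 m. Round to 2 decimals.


Shape: sphere
Radius r = 6 m
Formula: V = (4/3) * pi * r^3
r^3 = 216
(4/3) * 216 = 288
V = 288 * pi
V = 904.78
904.78 m^3


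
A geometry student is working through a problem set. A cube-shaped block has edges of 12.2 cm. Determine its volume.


Shape: cube
Side s = 12.2 cm
Formula: V = s^3
V = 12.2 * 12.2 * 12.2
V = 148.84 * 12.2
V = 1815.848
1815.848 cm^3


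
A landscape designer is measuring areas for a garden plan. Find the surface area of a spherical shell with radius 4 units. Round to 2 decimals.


Shape: sphere
Radius r = 4 units
Formula: SA = 4 * pi * r^2
r^2 = 16
SA = 4 * pi * 16
SA = 64 * pi
SA = 201.06
201.06 units^2


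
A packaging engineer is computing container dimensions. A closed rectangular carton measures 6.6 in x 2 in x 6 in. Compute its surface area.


Shape: rectangular prism
l = 6.6 in, w = 2 in, h = 6 in
Formula: SA = 2(lw + lh + wh)
lw = 13.2, lh = 39.6, wh = 12
lw + lh + wh = 64.8
SA = 2 * 64.8
SA = 129.6
129.6 in^2


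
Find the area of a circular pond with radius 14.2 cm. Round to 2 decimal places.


Shape: circle
Radius r = 14.2 cm
Formula: A = pi * r^2
r^2 = 14.2^2 = 201.64
A = pi * 201.64
A = 633.47
633.47 cm^2


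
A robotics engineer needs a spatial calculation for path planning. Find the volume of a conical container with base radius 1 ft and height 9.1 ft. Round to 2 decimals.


Shape: cone
Radius r = 1 ft, Height h = 9.1 ft
Formula: V = (1/3) * pi * r^2 * h
r^2 = 1
pi * r^2 * h = pi * 1 * 9.1 = 9.1 * pi
V = 9.1 * pi / 3
V = 9.53
9.53 ft^3


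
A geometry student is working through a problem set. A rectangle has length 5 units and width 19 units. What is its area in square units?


Shape: rectangle
Length l = 5 units, Width w = 19 units
Formula: A = l * w
A = 5 * 19
A = 95
95 units^2


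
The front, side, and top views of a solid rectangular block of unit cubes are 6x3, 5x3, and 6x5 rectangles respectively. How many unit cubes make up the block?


Orthographic views of a solid rectangular block:
Front view 6 x 3 -> length = 6, height = 3
Side view 5 x 3 -> width = 5, height = 3 (consistent)
Top view 6 x 5 -> confirms length = 6, width = 5
The block is 6 x 5 x 3.
Total unit cubes = 6 * 5 * 3 = 90
90 unit cubes


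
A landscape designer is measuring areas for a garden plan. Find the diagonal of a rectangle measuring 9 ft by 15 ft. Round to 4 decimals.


Shape: rectangle (diagonal via Pythagoras)
Sides: 9 ft and 15 ft
Formula: d = sqrt(l^2 + w^2)
l^2 = 81, w^2 = 225
l^2 + w^2 = 306
d = sqrt(306)
d = 17.4929
17.4929 ft


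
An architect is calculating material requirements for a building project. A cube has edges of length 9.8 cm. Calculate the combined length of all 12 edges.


Shape: cube
Side s = 9.8 cm
A cube has 12 edges, all equal.
Formula: total edge length = 12 * s
Total = 12 * 9.8
Total = 117.6
117.6 cm


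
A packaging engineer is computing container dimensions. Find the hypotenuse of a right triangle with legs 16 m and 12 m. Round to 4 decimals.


Shape: right triangle
Legs a = 16 m, b = 12 m
Formula: c = sqrt(a^2 + b^2)
a^2 = 256, b^2 = 144
a^2 + b^2 = 400
c = sqrt(400)
c = 20.0
20 m


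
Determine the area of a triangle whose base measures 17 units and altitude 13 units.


Shape: triangle
Base b = 17 units, Height h = 13 units
Formula: A = (1/2) * b * h
A = 0.5 * 17 * 13
A = 0.5 * 221
A = 110.5
110.5 units^2


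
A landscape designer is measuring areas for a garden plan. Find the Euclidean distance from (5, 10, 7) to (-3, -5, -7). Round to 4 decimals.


3D distance between two points
P1 = (5, 10, 7), P2 = (-3, -5, -7)
Formula: d = sqrt((x2-x1)^2 + (y2-y1)^2 + (z2-z1)^2)
dx = -3 - 5 = -8
dy = -5 - 10 = -15
dz = -7 - 7 = -14
dx^2 + dy^2 + dz^2 = 64 + 225 + 196 = 485
d = sqrt(485)
d = 22.0227
22.0227 units


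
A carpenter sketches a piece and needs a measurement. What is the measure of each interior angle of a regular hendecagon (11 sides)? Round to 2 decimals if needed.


Shape: regular hendecagon (11 sides)
Formula: interior angle = (n - 2) * 180 / n
(n - 2) = 9
(n - 2) * 180 = 1620
angle = 1620 / 11
angle = 147.27
147.27 degrees


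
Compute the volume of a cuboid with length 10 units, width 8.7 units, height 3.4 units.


Shape: rectangular prism
l = 10 units, w = 8.7 units, h = 3.4 units
Formula: V = l * w * h
V = 10 * 8.7 * 3.4
V = 87 * 3.4
V = 295.8
295.8 units^3


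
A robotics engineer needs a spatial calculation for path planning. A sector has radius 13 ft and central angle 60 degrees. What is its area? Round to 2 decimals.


Shape: circular sector
Radius r = 13 ft, Angle = 60 degrees
Formula: A = (angle/360) * pi * r^2
r^2 = 169
Fraction of circle = 60/360
A = (60/360) * pi * 169
A = 28.166667 * pi
A = 88.49
88.49 ft^2


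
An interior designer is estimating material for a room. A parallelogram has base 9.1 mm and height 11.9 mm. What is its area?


Shape: parallelogram
Base b = 9.1 mm, Height h = 11.9 mm
Formula: A = b * h
A = 9.1 * 11.9
A = 108.29
108.29 mm^2


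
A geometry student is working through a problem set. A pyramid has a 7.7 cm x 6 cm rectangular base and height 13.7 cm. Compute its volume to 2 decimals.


Shape: rectangular pyramid
Base: 7.7 cm x 6 cm, Height h = 13.7 cm
Formula: V = (1/3) * base_area * h
base_area = 7.7 * 6 = 46.2
base_area * h = 46.2 * 13.7 = 632.94
V = 632.94 / 3
V = 210.98
210.98 cm^3


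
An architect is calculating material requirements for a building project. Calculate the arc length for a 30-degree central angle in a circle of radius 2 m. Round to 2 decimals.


Shape: circular arc
Radius r = 2 m, Angle = 30 degrees
Formula: L = (angle/360) * 2 * pi * r
2 * pi * r = 4 * pi
L = (30/360) * 4 * pi
L = 0.333333 * pi
L = 1.05
1.05 m


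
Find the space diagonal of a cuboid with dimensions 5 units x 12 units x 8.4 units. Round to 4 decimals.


Shape: rectangular box (space diagonal)
l = 5 units, w = 12 units, h = 8.4 units
Visualize: the diagonal of the base, then a right triangle with that diagonal and the height.
Formula: d = sqrt(l^2 + w^2 + h^2)
l^2 + w^2 + h^2 = 25 + 144 + 70.56 = 239.56
d = sqrt(239.56)
d = 15.4777
15.4777 units


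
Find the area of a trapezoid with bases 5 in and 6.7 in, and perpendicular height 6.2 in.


Shape: trapezoid
Parallel sides a = 5 in, b = 6.7 in; Height h = 6.2 in
Formula: A = (a + b) * h / 2
a + b = 5 + 6.7 = 11.7
A = 11.7 * 6.2 / 2
A = 72.54 / 2
A = 36.27
36.27 in^2


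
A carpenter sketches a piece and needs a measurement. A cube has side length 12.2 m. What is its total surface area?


Shape: cube
Side s = 12.2 m
A cube has 6 square faces.
Formula: SA = 6 * s^2
s^2 = 148.84
SA = 6 * 148.84
SA = 893.04
893.04 m^2


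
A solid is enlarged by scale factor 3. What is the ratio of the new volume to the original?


Linear scale factor k = 3
Rule: under a linear scaling by k, volumes scale by k^3.
k^3 = 3 * 3 * 3
k^3 = 9 * 3
k^3 = 27
Volume scales by a factor of 27.
27 (dimensionless)


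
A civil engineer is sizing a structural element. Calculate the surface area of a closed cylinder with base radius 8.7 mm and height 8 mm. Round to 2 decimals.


Shape: closed cylinder
Radius r = 8.7 mm, Height h = 8 mm
Formula: SA = 2*pi*r^2 + 2*pi*r*h = 2*pi*r*(r + h)
r + h = 16.7
2 * r * (r + h) = 2 * 8.7 * 16.7 = 290.58
SA = 290.58 * pi
SA = 912.88
912.88 mm^2


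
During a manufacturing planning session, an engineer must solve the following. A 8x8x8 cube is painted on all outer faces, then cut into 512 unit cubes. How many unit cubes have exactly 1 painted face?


Large cube: 8 x 8 x 8, cut into unit cubes.
n = 8, so n - 2 = 6
Cubes with 1 painted face lie in the interior of each face.
A cube has 6 faces; each contributes (n - 2)^2 = 36 such cubes.
Count = 6 * 36 = 216
216 unit cubes


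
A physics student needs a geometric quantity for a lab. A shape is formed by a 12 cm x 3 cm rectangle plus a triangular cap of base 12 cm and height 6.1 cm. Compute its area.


Composite shape: rectangle + triangle
Rectangle area = 12 * 3 = 36
Triangle area = 0.5 * 12 * 6.1 = 36.6
Total = 36 + 36.6
Total = 72.6
72.6 cm^2


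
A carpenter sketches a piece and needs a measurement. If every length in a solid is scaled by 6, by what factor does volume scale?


Linear scale factor k = 6
Rule: under a linear scaling by k, volumes scale by k^3.
k^3 = 6 * 6 * 6
k^3 = 36 * 6
k^3 = 216
Volume scales by a factor of 216.
216 (dimensionless)


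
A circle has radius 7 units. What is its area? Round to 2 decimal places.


Shape: circle
Radius r = 7 units
Formula: A = pi * r^2
r^2 = 7^2 = 49
A = pi * 49
A = 153.94
153.94 units^2


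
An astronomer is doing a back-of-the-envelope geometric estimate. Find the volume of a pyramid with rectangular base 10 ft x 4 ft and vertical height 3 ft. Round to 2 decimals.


Shape: rectangular pyramid
Base: 10 ft x 4 ft, Height h = 3 ft
Formula: V = (1/3) * base_area * h
base_area = 10 * 4 = 40
base_area * h = 40 * 3 = 120
V = 120 / 3
V = 40
40 ft^3


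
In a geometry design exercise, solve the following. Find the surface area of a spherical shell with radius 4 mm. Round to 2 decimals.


Shape: sphere
Radius r = 4 mm
Formula: SA = 4 * pi * r^2
r^2 = 16
SA = 4 * pi * 16
SA = 64 * pi
SA = 201.06
201.06 mm^2


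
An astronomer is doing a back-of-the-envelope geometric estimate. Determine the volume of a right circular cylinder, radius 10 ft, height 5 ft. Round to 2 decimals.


Shape: cylinder
Radius r = 10 ft, Height h = 5 ft
Formula: V = pi * r^2 * h
r^2 = 100
V = pi * 100 * 5
V = 500 * pi
V = 1570.8
1570.8 ft^3


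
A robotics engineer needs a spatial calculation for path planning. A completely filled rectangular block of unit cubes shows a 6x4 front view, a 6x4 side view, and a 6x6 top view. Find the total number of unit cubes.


Orthographic views of a solid rectangular block:
Front view 6 x 4 -> length = 6, height = 4
Side view 6 x 4 -> width = 6, height = 4 (consistent)
Top view 6 x 6 -> confirms length = 6, width = 6
The block is 6 x 6 x 4.
Total unit cubes = 6 * 6 * 4 = 144
144 unit cubes


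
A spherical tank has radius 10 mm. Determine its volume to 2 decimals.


Shape: sphere
Radius r = 10 mm
Formula: V = (4/3) * pi * r^3
r^3 = 1000
(4/3) * 1000 = 1333.333333
V = 1333.333333 * pi
V = 4188.79
4188.79 mm^3


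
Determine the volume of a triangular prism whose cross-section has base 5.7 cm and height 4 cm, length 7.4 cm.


Shape: triangular prism
Triangle base = 5.7 cm, triangle height = 4 cm, prism length L = 7.4 cm
Formula: V = (1/2 * b * h_tri) * L
Cross-section area = 0.5 * 5.7 * 4 = 11.4
V = 11.4 * 7.4
V = 84.36
84.36 cm^3


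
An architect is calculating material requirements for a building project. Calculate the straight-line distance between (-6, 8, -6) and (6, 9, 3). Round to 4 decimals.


3D distance between two points
P1 = (-6, 8, -6), P2 = (6, 9, 3)
Formula: d = sqrt((x2-x1)^2 + (y2-y1)^2 + (z2-z1)^2)
dx = 6 - -6 = 12
dy = 9 - 8 = 1
dz = 3 - -6 = 9
dx^2 + dy^2 + dz^2 = 144 + 1 + 81 = 226
d = sqrt(226)
d = 15.0333
15.0333 units


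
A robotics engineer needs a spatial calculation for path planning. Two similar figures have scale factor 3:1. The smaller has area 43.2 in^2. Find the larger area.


Linear scale factor k = 3
Original area = 43.2 in^2
Rule: under a linear scaling by k, areas scale by k^2.
k^2 = 3^2 = 9
New area = 43.2 * 9
New area = 388.8
388.8 in^2


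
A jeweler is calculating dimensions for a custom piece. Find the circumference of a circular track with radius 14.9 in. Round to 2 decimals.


Shape: circle
Radius r = 14.9 in
Formula: C = 2 * pi * r
C = 2 * pi * 14.9
C = 29.8 * pi
C = 93.62
93.62 in


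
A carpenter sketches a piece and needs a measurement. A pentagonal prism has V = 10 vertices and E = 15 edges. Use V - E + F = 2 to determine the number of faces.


Polyhedron: pentagonal prism
Euler's formula for convex polyhedra: V - E + F = 2
Given: V = 10 vertices and E = 15 edges
Solve for F:
F = 2 + E - V = 2 + 15 - 10 = 7
7 faces


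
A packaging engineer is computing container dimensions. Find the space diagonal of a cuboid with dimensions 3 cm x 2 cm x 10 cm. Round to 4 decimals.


Shape: rectangular box (space diagonal)
l = 3 cm, w = 2 cm, h = 10 cm
Visualize: the diagonal of the base, then a right triangle with that diagonal and the height.
Formula: d = sqrt(l^2 + w^2 + h^2)
l^2 + w^2 + h^2 = 9 + 4 + 100 = 113
d = sqrt(113)
d = 10.6301
10.6301 cm


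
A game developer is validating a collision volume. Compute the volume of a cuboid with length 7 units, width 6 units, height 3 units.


Shape: rectangular prism
l = 7 units, w = 6 units, h = 3 units
Formula: V = l * w * h
V = 7 * 6 * 3
V = 42 * 3
V = 126
126 units^3


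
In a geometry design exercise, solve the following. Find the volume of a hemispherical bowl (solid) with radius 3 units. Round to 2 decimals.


Shape: hemisphere (half of a sphere)
Radius r = 3 units
Formula: V = (1/2) * (4/3) * pi * r^3 = (2/3) * pi * r^3
r^3 = 27
(2/3) * 27 = 18
V = 18 * pi
V = 56.55
56.55 units^3


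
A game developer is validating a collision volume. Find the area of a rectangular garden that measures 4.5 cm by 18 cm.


Shape: rectangle
Length l = 4.5 cm, Width w = 18 cm
Formula: A = l * w
A = 4.5 * 18
A = 81
81 cm^2


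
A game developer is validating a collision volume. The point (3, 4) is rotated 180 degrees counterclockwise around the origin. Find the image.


Transformation: rotation about the origin
Original point: (3, 4)
Rule for 180 deg: (x, y) -> (-x, -y)
Apply: (3, 4) -> (-3, -4)
(-3, -4)
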